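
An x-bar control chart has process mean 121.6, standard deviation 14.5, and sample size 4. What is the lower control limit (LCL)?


LCL = 121.6 - 3 * 14.5 / sqrt(4)

99.85


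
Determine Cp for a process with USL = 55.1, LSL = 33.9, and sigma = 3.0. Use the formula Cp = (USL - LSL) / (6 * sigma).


Cp = (55.1 - 33.9) / (6 * 3.0)

1.18


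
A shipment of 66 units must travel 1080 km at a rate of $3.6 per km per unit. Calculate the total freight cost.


TC = dist * cost * units = 1080 * 3.6 * 66 = $256608.00

$256608.00


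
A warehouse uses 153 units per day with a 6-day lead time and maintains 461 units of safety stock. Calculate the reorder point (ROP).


Formula: ROP = (Daily Demand * Lead Time) + Safety Stock
Demand during lead time = 153 * 6 = 918 units
ROP = 918 + 461 = 1379 units

1379 units


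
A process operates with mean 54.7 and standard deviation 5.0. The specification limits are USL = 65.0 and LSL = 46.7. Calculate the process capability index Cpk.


Cpu = (65.0 - 54.7) / (3 * 5.0) = 0.69
Cpl = (54.7 - 46.7) / (3 * 5.0) = 0.53
Cpk = min(0.69, 0.53) = 0.53

0.53


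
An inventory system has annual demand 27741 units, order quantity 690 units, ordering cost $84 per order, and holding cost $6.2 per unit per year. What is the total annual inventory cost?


TC = 27741/690 * 84 + 690/2 * 6.2

$5516.17


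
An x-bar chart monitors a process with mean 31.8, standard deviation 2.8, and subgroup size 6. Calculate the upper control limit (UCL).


UCL = 31.8 + 3 * 2.8 / sqrt(6)

35.23


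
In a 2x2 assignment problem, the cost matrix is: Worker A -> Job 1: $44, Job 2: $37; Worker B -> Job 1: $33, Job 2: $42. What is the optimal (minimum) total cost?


Option 1: A->1 + B->2 = $44 + $42 = $86
Option 2: A->2 + B->1 = $37 + $33 = $70
Min cost = min($86, $70) = $70

$70


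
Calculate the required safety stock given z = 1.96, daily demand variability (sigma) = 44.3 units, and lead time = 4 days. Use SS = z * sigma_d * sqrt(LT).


Formula: SS = z * sigma_d * sqrt(LT)
sqrt(LT) = sqrt(4) = 2.0
SS = 1.96 * 44.3 * 2.0
SS = 173.7 units

173.7 units


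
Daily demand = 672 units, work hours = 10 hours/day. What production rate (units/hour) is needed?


Formula: Production Rate = Daily Demand / Available Hours
Rate = 672 units/day / 10 hours/day
Rate = 67.2 units/hour

67.2 units/hour


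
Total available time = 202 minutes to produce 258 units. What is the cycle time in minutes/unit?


Formula: CT = Available Time / Number of Units
CT = 202 min / 258 units
CT = 0.78 min/unit

0.78 min/unit


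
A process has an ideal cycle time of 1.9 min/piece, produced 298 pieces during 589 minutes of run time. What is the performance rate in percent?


Formula: Performance = (Ideal CT * Total Count) / Run Time * 100
Ideal output time = 1.9 * 298 = 566.2 min
Performance = 566.2 / 589 * 100 = 96.1%

96.1%


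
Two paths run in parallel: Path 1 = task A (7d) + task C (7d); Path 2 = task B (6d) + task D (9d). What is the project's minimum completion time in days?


Path 1 = 7 + 7 = 14 days
Path 2 = 6 + 9 = 15 days
Duration = max(14, 15) = 15 days

15 days


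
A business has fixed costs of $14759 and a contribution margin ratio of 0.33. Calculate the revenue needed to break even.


Formula: BER = Fixed Costs / Contribution Margin Ratio
BER = $14759 / 0.33
BER = $44724.24 (to the nearest cent)

$44724.24


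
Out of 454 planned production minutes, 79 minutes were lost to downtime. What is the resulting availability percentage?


Formula: Availability = (Planned Time - Downtime) / Planned Time * 100
Uptime = 454 - 79 = 375 min
Availability = 375 / 454 * 100 = 82.6%

82.6%


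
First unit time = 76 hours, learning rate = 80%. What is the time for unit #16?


Formula: T_n = T_1 * (learning_rate)^(log2(n)) where learning_rate = rate/100
Doublings = log2(16) = 4
T_n = 76 * 0.8^4
T_n = 76 * 0.4096 = 31.1 hours

31.1 hours


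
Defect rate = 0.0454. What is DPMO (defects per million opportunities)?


DPMO = defect_rate * 1000000 = 0.0454 * 1000000

45400


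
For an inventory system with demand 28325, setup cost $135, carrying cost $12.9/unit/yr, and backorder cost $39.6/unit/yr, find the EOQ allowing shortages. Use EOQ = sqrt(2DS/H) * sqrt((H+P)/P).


Formula: EOQ* = sqrt(2DS/H) * sqrt((H+P)/P)
Base EOQ = sqrt(2*28325*135/12.9) = 769.97 units
Correction = sqrt((12.9+39.6)/39.6) = 1.15142
EOQ* = 769.97 * 1.15142 = 886.6 units

886.6 units


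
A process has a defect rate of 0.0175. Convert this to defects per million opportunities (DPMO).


DPMO = defect_rate * 1000000 = 0.0175 * 1000000

17500


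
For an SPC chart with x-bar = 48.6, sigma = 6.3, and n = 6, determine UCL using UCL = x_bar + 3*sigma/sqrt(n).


UCL = 48.6 + 3 * 6.3 / sqrt(6)

56.32


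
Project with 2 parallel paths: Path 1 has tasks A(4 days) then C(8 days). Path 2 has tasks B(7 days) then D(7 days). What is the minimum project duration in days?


Path 1 = 4 + 8 = 12 days
Path 2 = 7 + 7 = 14 days
Duration = max(12, 14) = 14 days

14 days


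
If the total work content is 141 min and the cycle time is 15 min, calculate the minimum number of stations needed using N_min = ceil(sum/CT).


Formula: N_min = ceil(Sum of Task Times / Cycle Time)
N_min = ceil(141 min / 15 min) = ceil(9.4)
N_min = 10 stations

10


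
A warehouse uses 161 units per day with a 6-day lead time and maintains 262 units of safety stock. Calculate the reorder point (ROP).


Formula: ROP = (Daily Demand * Lead Time) + Safety Stock
Demand during lead time = 161 * 6 = 966 units
ROP = 966 + 262 = 1228 units

1228 units


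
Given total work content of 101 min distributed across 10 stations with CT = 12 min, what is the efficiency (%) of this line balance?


Formula: Efficiency = Sum of Task Times / (N_stations * CT) * 100
Total station capacity = 10 stations * 12 min = 120 min
Efficiency = 101 / 120 * 100 = 84.2%

84.2%


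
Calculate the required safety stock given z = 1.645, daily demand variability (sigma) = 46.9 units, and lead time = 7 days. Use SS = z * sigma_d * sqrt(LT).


Formula: SS = z * sigma_d * sqrt(LT)
sqrt(LT) = sqrt(7) = 2.6458
SS = 1.645 * 46.9 * 2.6458
SS = 204.1 units

204.1 units


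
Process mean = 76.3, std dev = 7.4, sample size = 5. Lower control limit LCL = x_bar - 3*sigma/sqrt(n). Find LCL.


LCL = 76.3 - 3 * 7.4 / sqrt(5)

66.37


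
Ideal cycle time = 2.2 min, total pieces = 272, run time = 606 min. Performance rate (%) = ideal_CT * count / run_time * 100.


Formula: Performance = (Ideal CT * Total Count) / Run Time * 100
Ideal output time = 2.2 * 272 = 598.4 min
Performance = 598.4 / 606 * 100 = 98.7%

98.7%


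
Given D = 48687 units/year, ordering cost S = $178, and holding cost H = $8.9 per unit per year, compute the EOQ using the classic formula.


Formula: EOQ = sqrt(2 * D * S / H)
Numerator: 2 * 48687 * 178 = 17332572
2DS/H = 17332572 / 8.9 = 1947480.0
EOQ = sqrt(1947480.0) = 1395.5 units

1395.5 units


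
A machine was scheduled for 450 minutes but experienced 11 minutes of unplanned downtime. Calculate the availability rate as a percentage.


Formula: Availability = (Planned Time - Downtime) / Planned Time * 100
Uptime = 450 - 11 = 439 min
Availability = 439 / 450 * 100 = 97.6%

97.6%


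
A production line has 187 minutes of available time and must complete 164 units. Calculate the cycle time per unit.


Formula: CT = Available Time / Number of Units
CT = 187 min / 164 units
CT = 1.14 min/unit

1.14 min/unit


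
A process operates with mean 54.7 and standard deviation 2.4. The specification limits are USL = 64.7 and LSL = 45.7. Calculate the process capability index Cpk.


Cpu = (64.7 - 54.7) / (3 * 2.4) = 1.39
Cpl = (54.7 - 45.7) / (3 * 2.4) = 1.25
Cpk = min(1.39, 1.25) = 1.25

1.25


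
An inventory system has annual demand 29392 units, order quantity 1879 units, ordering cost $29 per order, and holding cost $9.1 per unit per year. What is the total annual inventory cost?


TC = 29392/1879 * 29 + 1879/2 * 9.1

$9003.08


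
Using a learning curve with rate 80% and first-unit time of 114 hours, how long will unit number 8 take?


Formula: T_n = T_1 * (learning_rate)^(log2(n)) where learning_rate = rate/100
Doublings = log2(8) = 3
T_n = 114 * 0.8^3
T_n = 114 * 0.512 = 58.4 hours

58.4 hours


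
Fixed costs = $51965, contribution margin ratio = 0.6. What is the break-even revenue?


Formula: BER = Fixed Costs / Contribution Margin Ratio
BER = $51965 / 0.6
BER = $86608.33 (to the nearest cent)

$86608.33


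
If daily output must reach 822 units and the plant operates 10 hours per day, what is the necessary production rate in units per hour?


Formula: Production Rate = Daily Demand / Available Hours
Rate = 822 units/day / 10 hours/day
Rate = 82.2 units/hour

82.2 units/hour


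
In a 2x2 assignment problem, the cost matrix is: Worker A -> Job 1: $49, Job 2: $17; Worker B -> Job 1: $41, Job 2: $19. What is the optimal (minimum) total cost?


Option 1: A->1 + B->2 = $49 + $19 = $68
Option 2: A->2 + B->1 = $17 + $41 = $58
Min cost = min($68, $58) = $58

$58


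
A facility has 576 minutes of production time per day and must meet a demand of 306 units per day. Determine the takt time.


Formula: Takt Time = Available Production Time / Customer Demand
Takt = 576 min/day / 306 units/day
Takt = 1.88 min/unit

1.88 min/unit


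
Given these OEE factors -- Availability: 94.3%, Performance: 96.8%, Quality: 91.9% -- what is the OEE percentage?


Formula: OEE = Availability * Performance * Quality / 10000
A * P = 94.3% * 96.8% / 100 = 91.28%
OEE = 91.28% * 91.9% / 100 = 83.9%

83.9%


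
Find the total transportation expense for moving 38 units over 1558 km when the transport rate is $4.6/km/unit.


TC = dist * cost * units = 1558 * 4.6 * 38 = $272338.40

$272338.40


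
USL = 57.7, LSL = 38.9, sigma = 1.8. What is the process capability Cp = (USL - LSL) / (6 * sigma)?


Cp = (57.7 - 38.9) / (6 * 1.8)

1.74


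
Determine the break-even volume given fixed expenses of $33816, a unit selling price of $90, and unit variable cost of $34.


Formula: BEQ = Fixed Costs / (Price - Variable Cost)
Contribution margin = $90 - $34 = $56/unit
BEQ = ceil($33816 / $56/unit) = ceil(603.86) = 604 units

604 units


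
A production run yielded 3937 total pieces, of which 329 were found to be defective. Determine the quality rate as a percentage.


Formula: Quality Rate = Good Pieces / Total Pieces * 100
Good pieces = 3937 - 329 = 3608
QR = 3608 / 3937 * 100 = 91.6%

91.6%


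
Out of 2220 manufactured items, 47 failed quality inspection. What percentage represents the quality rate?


Formula: Quality Rate = Good Pieces / Total Pieces * 100
Good pieces = 2220 - 47 = 2173
QR = 2173 / 2220 * 100 = 97.9%

97.9%


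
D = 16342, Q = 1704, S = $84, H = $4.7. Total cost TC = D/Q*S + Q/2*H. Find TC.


TC = 16342/1704 * 84 + 1704/2 * 4.7

$4809.99


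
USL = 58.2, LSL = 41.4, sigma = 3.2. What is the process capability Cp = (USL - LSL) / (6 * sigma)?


Cp = (58.2 - 41.4) / (6 * 3.2)

0.88


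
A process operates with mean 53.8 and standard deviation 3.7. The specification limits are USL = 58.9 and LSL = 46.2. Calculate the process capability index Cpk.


Cpu = (58.9 - 53.8) / (3 * 3.7) = 0.46
Cpl = (53.8 - 46.2) / (3 * 3.7) = 0.68
Cpk = min(0.46, 0.68) = 0.46

0.46


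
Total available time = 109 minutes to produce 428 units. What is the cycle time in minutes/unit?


Formula: CT = Available Time / Number of Units
CT = 109 min / 428 units
CT = 0.25 min/unit

0.25 min/unit


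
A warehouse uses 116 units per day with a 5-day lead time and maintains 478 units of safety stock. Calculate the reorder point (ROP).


Formula: ROP = (Daily Demand * Lead Time) + Safety Stock
Demand during lead time = 116 * 5 = 580 units
ROP = 580 + 478 = 1058 units

1058 units


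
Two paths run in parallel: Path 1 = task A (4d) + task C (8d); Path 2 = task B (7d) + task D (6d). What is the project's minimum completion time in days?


Path 1 = 4 + 8 = 12 days
Path 2 = 7 + 6 = 13 days
Duration = max(12, 13) = 13 days

13 days


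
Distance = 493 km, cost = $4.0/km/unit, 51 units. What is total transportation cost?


TC = dist * cost * units = 493 * 4.0 * 51 = $100572.00

$100572.00


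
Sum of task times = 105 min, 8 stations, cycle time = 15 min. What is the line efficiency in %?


Formula: Efficiency = Sum of Task Times / (N_stations * CT) * 100
Total station capacity = 8 stations * 15 min = 120 min
Efficiency = 105 / 120 * 100 = 87.5%

87.5%


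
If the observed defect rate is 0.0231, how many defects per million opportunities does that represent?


DPMO = defect_rate * 1000000 = 0.0231 * 1000000

23100


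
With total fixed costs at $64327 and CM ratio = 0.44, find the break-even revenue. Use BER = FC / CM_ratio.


Formula: BER = Fixed Costs / Contribution Margin Ratio
BER = $64327 / 0.44
BER = $146197.73 (to the nearest cent)

$146197.73


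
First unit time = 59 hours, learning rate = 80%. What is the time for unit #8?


Formula: T_n = T_1 * (learning_rate)^(log2(n)) where learning_rate = rate/100
Doublings = log2(8) = 3
T_n = 59 * 0.8^3
T_n = 59 * 0.512 = 30.2 hours

30.2 hours


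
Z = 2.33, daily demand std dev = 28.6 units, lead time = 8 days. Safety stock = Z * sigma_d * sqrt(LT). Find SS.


Formula: SS = z * sigma_d * sqrt(LT)
sqrt(LT) = sqrt(8) = 2.8284
SS = 2.33 * 28.6 * 2.8284
SS = 188.5 units

188.5 units


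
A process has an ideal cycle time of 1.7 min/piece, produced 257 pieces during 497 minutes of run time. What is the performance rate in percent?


Formula: Performance = (Ideal CT * Total Count) / Run Time * 100
Ideal output time = 1.7 * 257 = 436.9 min
Performance = 436.9 / 497 * 100 = 87.9%

87.9%


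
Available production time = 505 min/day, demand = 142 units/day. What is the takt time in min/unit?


Formula: Takt Time = Available Production Time / Customer Demand
Takt = 505 min/day / 142 units/day
Takt = 3.56 min/unit

3.56 min/unit


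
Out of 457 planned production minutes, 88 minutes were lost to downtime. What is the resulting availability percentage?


Formula: Availability = (Planned Time - Downtime) / Planned Time * 100
Uptime = 457 - 88 = 369 min
Availability = 369 / 457 * 100 = 80.7%

80.7%


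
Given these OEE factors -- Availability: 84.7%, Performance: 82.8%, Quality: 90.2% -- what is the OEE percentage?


Formula: OEE = Availability * Performance * Quality / 10000
A * P = 84.7% * 82.8% / 100 = 70.13%
OEE = 70.13% * 90.2% / 100 = 63.3%

63.3%


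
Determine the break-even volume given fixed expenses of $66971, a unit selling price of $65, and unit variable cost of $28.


Formula: BEQ = Fixed Costs / (Price - Variable Cost)
Contribution margin = $65 - $28 = $37/unit
BEQ = ceil($66971 / $37/unit) = ceil(1810.03) = 1811 units

1811 units


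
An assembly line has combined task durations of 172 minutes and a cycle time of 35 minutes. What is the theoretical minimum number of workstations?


Formula: N_min = ceil(Sum of Task Times / Cycle Time)
N_min = ceil(172 min / 35 min) = ceil(4.9143)
N_min = 5 stations

5


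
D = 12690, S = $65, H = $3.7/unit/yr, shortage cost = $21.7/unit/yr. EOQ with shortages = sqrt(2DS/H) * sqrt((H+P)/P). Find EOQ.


Formula: EOQ* = sqrt(2DS/H) * sqrt((H+P)/P)
Base EOQ = sqrt(2*12690*65/3.7) = 667.73 units
Correction = sqrt((3.7+21.7)/21.7) = 1.0819
EOQ* = 667.73 * 1.0819 = 722.4 units

722.4 units


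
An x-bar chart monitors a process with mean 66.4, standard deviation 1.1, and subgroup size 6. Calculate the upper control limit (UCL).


UCL = 66.4 + 3 * 1.1 / sqrt(6)

67.75


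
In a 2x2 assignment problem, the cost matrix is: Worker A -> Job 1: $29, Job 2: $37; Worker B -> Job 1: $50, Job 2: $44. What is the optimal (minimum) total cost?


Option 1: A->1 + B->2 = $29 + $44 = $73
Option 2: A->2 + B->1 = $37 + $50 = $87
Min cost = min($73, $87) = $73

$73


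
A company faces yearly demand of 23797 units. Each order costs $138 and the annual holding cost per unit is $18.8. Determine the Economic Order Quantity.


Formula: EOQ = sqrt(2 * D * S / H)
Numerator: 2 * 23797 * 138 = 6567972
2DS/H = 6567972 / 18.8 = 349360.2
EOQ = sqrt(349360.2) = 591.1 units

591.1 units


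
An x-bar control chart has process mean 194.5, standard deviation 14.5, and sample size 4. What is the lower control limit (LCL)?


LCL = 194.5 - 3 * 14.5 / sqrt(4)

172.75


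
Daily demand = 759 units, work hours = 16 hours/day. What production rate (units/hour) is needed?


Formula: Production Rate = Daily Demand / Available Hours
Rate = 759 units/day / 16 hours/day
Rate = 47.4 units/hour

47.4 units/hour


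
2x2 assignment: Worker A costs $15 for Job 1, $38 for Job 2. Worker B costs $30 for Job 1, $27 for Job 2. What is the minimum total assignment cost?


Option 1: A->1 + B->2 = $15 + $27 = $42
Option 2: A->2 + B->1 = $38 + $30 = $68
Min cost = min($42, $68) = $42

$42


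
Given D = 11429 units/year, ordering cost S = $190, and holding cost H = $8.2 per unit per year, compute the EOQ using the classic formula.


Formula: EOQ = sqrt(2 * D * S / H)
Numerator: 2 * 11429 * 190 = 4343020
2DS/H = 4343020 / 8.2 = 529636.6
EOQ = sqrt(529636.6) = 727.8 units

727.8 units


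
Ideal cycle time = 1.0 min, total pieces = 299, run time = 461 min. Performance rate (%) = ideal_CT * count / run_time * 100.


Formula: Performance = (Ideal CT * Total Count) / Run Time * 100
Ideal output time = 1.0 * 299 = 299.0 min
Performance = 299.0 / 461 * 100 = 64.9%

64.9%


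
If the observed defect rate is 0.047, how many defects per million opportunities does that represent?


DPMO = defect_rate * 1000000 = 0.047 * 1000000

47000


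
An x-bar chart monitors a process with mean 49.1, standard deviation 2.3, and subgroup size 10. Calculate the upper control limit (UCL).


UCL = 49.1 + 3 * 2.3 / sqrt(10)

51.28


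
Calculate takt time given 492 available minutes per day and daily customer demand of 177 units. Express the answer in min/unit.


Formula: Takt Time = Available Production Time / Customer Demand
Takt = 492 min/day / 177 units/day
Takt = 2.78 min/unit

2.78 min/unit


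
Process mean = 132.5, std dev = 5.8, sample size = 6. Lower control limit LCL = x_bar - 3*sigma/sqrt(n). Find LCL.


LCL = 132.5 - 3 * 5.8 / sqrt(6)

125.4


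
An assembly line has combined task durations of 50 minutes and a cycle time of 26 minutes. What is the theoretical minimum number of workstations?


Formula: N_min = ceil(Sum of Task Times / Cycle Time)
N_min = ceil(50 min / 26 min) = ceil(1.9231)
N_min = 2 stations

2


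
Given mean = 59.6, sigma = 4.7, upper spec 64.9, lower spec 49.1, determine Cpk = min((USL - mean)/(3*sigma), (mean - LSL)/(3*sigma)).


Cpu = (64.9 - 59.6) / (3 * 4.7) = 0.38
Cpl = (59.6 - 49.1) / (3 * 4.7) = 0.74
Cpk = min(0.38, 0.74) = 0.38

0.38


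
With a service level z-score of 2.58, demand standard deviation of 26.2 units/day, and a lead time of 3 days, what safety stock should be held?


Formula: SS = z * sigma_d * sqrt(LT)
sqrt(LT) = sqrt(3) = 1.7321
SS = 2.58 * 26.2 * 1.7321
SS = 117.1 units

117.1 units


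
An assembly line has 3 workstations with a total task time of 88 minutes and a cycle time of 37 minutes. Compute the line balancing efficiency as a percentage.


Formula: Efficiency = Sum of Task Times / (N_stations * CT) * 100
Total station capacity = 3 stations * 37 min = 111 min
Efficiency = 88 / 111 * 100 = 79.3%

79.3%


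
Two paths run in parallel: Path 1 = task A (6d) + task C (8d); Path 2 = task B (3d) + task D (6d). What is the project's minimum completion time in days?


Path 1 = 6 + 8 = 14 days
Path 2 = 3 + 6 = 9 days
Duration = max(14, 9) = 14 days

14 days


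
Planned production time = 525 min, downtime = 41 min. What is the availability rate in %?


Formula: Availability = (Planned Time - Downtime) / Planned Time * 100
Uptime = 525 - 41 = 484 min
Availability = 484 / 525 * 100 = 92.2%

92.2%


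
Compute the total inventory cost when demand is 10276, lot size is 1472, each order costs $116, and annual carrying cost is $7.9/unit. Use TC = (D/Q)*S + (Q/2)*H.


TC = 10276/1472 * 116 + 1472/2 * 7.9

$6624.19


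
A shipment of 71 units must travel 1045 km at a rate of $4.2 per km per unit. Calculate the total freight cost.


TC = dist * cost * units = 1045 * 4.2 * 71 = $311619.00

$311619.00


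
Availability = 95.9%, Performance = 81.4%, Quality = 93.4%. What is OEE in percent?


Formula: OEE = Availability * Performance * Quality / 10000
A * P = 95.9% * 81.4% / 100 = 78.06%
OEE = 78.06% * 93.4% / 100 = 72.9%

72.9%


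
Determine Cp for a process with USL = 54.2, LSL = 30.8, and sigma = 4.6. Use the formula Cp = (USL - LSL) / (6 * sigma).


Cp = (54.2 - 30.8) / (6 * 4.6)

0.85


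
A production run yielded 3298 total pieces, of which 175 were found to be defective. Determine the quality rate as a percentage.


Formula: Quality Rate = Good Pieces / Total Pieces * 100
Good pieces = 3298 - 175 = 3123
QR = 3123 / 3298 * 100 = 94.7%

94.7%


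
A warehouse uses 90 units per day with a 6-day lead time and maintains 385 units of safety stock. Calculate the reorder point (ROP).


Formula: ROP = (Daily Demand * Lead Time) + Safety Stock
Demand during lead time = 90 * 6 = 540 units
ROP = 540 + 385 = 925 units

925 units


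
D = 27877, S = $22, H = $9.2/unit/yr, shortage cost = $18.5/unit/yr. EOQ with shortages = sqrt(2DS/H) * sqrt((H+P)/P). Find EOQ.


Formula: EOQ* = sqrt(2DS/H) * sqrt((H+P)/P)
Base EOQ = sqrt(2*27877*22/9.2) = 365.14 units
Correction = sqrt((9.2+18.5)/18.5) = 1.22364
EOQ* = 365.14 * 1.22364 = 446.8 units

446.8 units


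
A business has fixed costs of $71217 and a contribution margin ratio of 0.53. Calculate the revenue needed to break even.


Formula: BER = Fixed Costs / Contribution Margin Ratio
BER = $71217 / 0.53
BER = $134371.70 (to the nearest cent)

$134371.70


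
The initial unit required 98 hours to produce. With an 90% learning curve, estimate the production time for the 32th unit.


Formula: T_n = T_1 * (learning_rate)^(log2(n)) where learning_rate = rate/100
Doublings = log2(32) = 5
T_n = 98 * 0.9^5
T_n = 98 * 0.5905 = 57.9 hours

57.9 hours


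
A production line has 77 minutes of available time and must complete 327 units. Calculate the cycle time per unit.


Formula: CT = Available Time / Number of Units
CT = 77 min / 327 units
CT = 0.24 min/unit

0.24 min/unit


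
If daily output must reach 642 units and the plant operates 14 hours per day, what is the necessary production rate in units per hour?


Formula: Production Rate = Daily Demand / Available Hours
Rate = 642 units/day / 14 hours/day
Rate = 45.9 units/hour

45.9 units/hour


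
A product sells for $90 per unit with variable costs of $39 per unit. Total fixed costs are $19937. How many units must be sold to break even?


Formula: BEQ = Fixed Costs / (Price - Variable Cost)
Contribution margin = $90 - $39 = $51/unit
BEQ = ceil($19937 / $51/unit) = ceil(390.92) = 391 units

391 units


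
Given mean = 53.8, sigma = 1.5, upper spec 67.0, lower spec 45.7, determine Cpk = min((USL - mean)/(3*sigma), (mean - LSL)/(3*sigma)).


Cpu = (67.0 - 53.8) / (3 * 1.5) = 2.93
Cpl = (53.8 - 45.7) / (3 * 1.5) = 1.8
Cpk = min(2.93, 1.8) = 1.8

1.8


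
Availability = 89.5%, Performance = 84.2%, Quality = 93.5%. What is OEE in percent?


Formula: OEE = Availability * Performance * Quality / 10000
A * P = 89.5% * 84.2% / 100 = 75.36%
OEE = 75.36% * 93.5% / 100 = 70.5%

70.5%


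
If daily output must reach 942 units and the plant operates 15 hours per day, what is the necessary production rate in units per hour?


Formula: Production Rate = Daily Demand / Available Hours
Rate = 942 units/day / 15 hours/day
Rate = 62.8 units/hour

62.8 units/hour


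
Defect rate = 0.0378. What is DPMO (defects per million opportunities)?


DPMO = defect_rate * 1000000 = 0.0378 * 1000000

37800


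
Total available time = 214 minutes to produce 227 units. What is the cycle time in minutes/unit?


Formula: CT = Available Time / Number of Units
CT = 214 min / 227 units
CT = 0.94 min/unit

0.94 min/unit


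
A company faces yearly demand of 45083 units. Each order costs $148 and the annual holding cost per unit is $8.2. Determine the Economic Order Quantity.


Formula: EOQ = sqrt(2 * D * S / H)
Numerator: 2 * 45083 * 148 = 13344568
2DS/H = 13344568 / 8.2 = 1627386.3
EOQ = sqrt(1627386.3) = 1275.7 units

1275.7 units


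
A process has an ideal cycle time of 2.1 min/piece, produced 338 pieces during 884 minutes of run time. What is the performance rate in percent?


Formula: Performance = (Ideal CT * Total Count) / Run Time * 100
Ideal output time = 2.1 * 338 = 709.8 min
Performance = 709.8 / 884 * 100 = 80.3%

80.3%


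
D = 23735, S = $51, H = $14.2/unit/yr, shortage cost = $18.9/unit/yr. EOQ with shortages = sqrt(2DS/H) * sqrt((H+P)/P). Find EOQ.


Formula: EOQ* = sqrt(2DS/H) * sqrt((H+P)/P)
Base EOQ = sqrt(2*23735*51/14.2) = 412.91 units
Correction = sqrt((14.2+18.9)/18.9) = 1.32338
EOQ* = 412.91 * 1.32338 = 546.4 units

546.4 units


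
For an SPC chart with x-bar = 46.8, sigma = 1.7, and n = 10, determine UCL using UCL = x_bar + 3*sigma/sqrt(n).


UCL = 46.8 + 3 * 1.7 / sqrt(10)

48.41


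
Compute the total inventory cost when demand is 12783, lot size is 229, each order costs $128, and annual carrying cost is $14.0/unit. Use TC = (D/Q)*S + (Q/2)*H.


TC = 12783/229 * 128 + 229/2 * 14.0

$8748.08


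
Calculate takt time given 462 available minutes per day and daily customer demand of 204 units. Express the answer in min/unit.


Formula: Takt Time = Available Production Time / Customer Demand
Takt = 462 min/day / 204 units/day
Takt = 2.26 min/unit

2.26 min/unit


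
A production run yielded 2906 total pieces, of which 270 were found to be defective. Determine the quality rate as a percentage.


Formula: Quality Rate = Good Pieces / Total Pieces * 100
Good pieces = 2906 - 270 = 2636
QR = 2636 / 2906 * 100 = 90.7%

90.7%


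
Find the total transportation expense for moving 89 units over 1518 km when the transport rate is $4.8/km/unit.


TC = dist * cost * units = 1518 * 4.8 * 89 = $648489.60

$648489.60


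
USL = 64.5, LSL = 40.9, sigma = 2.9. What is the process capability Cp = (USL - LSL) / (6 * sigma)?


Cp = (64.5 - 40.9) / (6 * 2.9)

1.36


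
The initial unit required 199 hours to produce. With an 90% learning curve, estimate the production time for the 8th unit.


Formula: T_n = T_1 * (learning_rate)^(log2(n)) where learning_rate = rate/100
Doublings = log2(8) = 3
T_n = 199 * 0.9^3
T_n = 199 * 0.729 = 145.1 hours

145.1 hours


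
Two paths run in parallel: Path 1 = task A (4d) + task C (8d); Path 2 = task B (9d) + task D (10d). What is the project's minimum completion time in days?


Path 1 = 4 + 8 = 12 days
Path 2 = 9 + 10 = 19 days
Duration = max(12, 19) = 19 days

19 days


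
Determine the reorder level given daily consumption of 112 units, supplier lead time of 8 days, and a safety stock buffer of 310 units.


Formula: ROP = (Daily Demand * Lead Time) + Safety Stock
Demand during lead time = 112 * 8 = 896 units
ROP = 896 + 310 = 1206 units

1206 units


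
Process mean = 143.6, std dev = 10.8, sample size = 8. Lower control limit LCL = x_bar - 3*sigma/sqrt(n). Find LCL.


LCL = 143.6 - 3 * 10.8 / sqrt(8)

132.14


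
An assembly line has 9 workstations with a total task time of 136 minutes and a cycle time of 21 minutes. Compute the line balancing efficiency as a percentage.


Formula: Efficiency = Sum of Task Times / (N_stations * CT) * 100
Total station capacity = 9 stations * 21 min = 189 min
Efficiency = 136 / 189 * 100 = 72.0%

72.0%


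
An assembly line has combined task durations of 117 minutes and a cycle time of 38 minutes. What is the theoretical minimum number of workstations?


Formula: N_min = ceil(Sum of Task Times / Cycle Time)
N_min = ceil(117 min / 38 min) = ceil(3.0789)
N_min = 4 stations

4


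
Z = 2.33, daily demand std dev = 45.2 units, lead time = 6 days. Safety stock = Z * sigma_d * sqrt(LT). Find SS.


Formula: SS = z * sigma_d * sqrt(LT)
sqrt(LT) = sqrt(6) = 2.4495
SS = 2.33 * 45.2 * 2.4495
SS = 258.0 units

258.0 units


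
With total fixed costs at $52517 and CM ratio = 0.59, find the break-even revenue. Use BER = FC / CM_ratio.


Formula: BER = Fixed Costs / Contribution Margin Ratio
BER = $52517 / 0.59
BER = $89011.86 (to the nearest cent)

$89011.86


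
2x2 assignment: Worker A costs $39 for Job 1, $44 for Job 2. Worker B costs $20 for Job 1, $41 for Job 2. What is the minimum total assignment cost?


Option 1: A->1 + B->2 = $39 + $41 = $80
Option 2: A->2 + B->1 = $44 + $20 = $64
Min cost = min($80, $64) = $64

$64


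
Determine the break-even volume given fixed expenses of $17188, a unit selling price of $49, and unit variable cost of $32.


Formula: BEQ = Fixed Costs / (Price - Variable Cost)
Contribution margin = $49 - $32 = $17/unit
BEQ = ceil($17188 / $17/unit) = ceil(1011.06) = 1012 units

1012 units


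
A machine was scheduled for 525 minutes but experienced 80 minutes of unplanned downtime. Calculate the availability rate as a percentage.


Formula: Availability = (Planned Time - Downtime) / Planned Time * 100
Uptime = 525 - 80 = 445 min
Availability = 445 / 525 * 100 = 84.8%

84.8%


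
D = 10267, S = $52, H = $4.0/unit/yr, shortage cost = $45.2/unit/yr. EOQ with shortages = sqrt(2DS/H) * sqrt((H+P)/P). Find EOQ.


Formula: EOQ* = sqrt(2DS/H) * sqrt((H+P)/P)
Base EOQ = sqrt(2*10267*52/4.0) = 516.66 units
Correction = sqrt((4.0+45.2)/45.2) = 1.04331
EOQ* = 516.66 * 1.04331 = 539.0 units

539.0 units


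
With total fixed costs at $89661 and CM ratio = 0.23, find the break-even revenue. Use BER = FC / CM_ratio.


Formula: BER = Fixed Costs / Contribution Margin Ratio
BER = $89661 / 0.23
BER = $389830.43 (to the nearest cent)

$389830.43


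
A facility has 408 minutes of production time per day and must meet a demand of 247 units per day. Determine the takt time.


Formula: Takt Time = Available Production Time / Customer Demand
Takt = 408 min/day / 247 units/day
Takt = 1.65 min/unit

1.65 min/unit


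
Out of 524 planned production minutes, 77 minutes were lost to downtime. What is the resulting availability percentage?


Formula: Availability = (Planned Time - Downtime) / Planned Time * 100
Uptime = 524 - 77 = 447 min
Availability = 447 / 524 * 100 = 85.3%

85.3%


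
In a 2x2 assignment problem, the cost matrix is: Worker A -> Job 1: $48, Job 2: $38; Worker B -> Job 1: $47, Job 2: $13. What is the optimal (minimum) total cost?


Option 1: A->1 + B->2 = $48 + $13 = $61
Option 2: A->2 + B->1 = $38 + $47 = $85
Min cost = min($61, $85) = $61

$61


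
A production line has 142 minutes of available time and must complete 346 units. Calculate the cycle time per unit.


Formula: CT = Available Time / Number of Units
CT = 142 min / 346 units
CT = 0.41 min/unit

0.41 min/unit


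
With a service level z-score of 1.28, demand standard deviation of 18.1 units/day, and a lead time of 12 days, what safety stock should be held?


Formula: SS = z * sigma_d * sqrt(LT)
sqrt(LT) = sqrt(12) = 3.4641
SS = 1.28 * 18.1 * 3.4641
SS = 80.3 units

80.3 units


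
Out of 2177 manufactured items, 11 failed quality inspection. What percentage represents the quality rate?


Formula: Quality Rate = Good Pieces / Total Pieces * 100
Good pieces = 2177 - 11 = 2166
QR = 2166 / 2177 * 100 = 99.5%

99.5%


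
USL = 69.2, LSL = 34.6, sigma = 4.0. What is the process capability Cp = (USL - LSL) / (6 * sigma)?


Cp = (69.2 - 34.6) / (6 * 4.0)

1.44


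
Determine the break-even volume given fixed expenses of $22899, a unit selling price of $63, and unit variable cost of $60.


Formula: BEQ = Fixed Costs / (Price - Variable Cost)
Contribution margin = $63 - $60 = $3/unit
BEQ = ceil($22899 / $3/unit) = ceil(7633.0) = 7633 units

7633 units


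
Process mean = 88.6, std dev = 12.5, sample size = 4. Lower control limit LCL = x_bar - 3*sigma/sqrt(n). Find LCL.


LCL = 88.6 - 3 * 12.5 / sqrt(4)

69.85


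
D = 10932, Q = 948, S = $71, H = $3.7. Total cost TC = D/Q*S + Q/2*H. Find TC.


TC = 10932/948 * 71 + 948/2 * 3.7

$2572.55


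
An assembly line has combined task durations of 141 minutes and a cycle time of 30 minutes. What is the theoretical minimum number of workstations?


Formula: N_min = ceil(Sum of Task Times / Cycle Time)
N_min = ceil(141 min / 30 min) = ceil(4.7)
N_min = 5 stations

5


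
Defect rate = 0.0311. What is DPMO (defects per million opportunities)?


DPMO = defect_rate * 1000000 = 0.0311 * 1000000

31100


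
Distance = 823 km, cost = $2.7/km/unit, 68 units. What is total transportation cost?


TC = dist * cost * units = 823 * 2.7 * 68 = $151102.80

$151102.80


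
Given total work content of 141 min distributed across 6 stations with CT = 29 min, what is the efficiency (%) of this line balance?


Formula: Efficiency = Sum of Task Times / (N_stations * CT) * 100
Total station capacity = 6 stations * 29 min = 174 min
Efficiency = 141 / 174 * 100 = 81.0%

81.0%


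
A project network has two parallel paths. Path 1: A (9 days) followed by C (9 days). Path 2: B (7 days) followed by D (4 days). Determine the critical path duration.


Path 1 = 9 + 9 = 18 days
Path 2 = 7 + 4 = 11 days
Duration = max(18, 11) = 18 days

18 days


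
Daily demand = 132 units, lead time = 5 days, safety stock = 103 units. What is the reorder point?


Formula: ROP = (Daily Demand * Lead Time) + Safety Stock
Demand during lead time = 132 * 5 = 660 units
ROP = 660 + 103 = 763 units

763 units


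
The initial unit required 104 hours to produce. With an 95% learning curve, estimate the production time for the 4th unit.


Formula: T_n = T_1 * (learning_rate)^(log2(n)) where learning_rate = rate/100
Doublings = log2(4) = 2
T_n = 104 * 0.95^2
T_n = 104 * 0.9025 = 93.9 hours

93.9 hours


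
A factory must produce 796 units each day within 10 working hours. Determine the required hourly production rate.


Formula: Production Rate = Daily Demand / Available Hours
Rate = 796 units/day / 10 hours/day
Rate = 79.6 units/hour

79.6 units/hour


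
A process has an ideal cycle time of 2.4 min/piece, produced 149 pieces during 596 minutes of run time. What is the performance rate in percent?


Formula: Performance = (Ideal CT * Total Count) / Run Time * 100
Ideal output time = 2.4 * 149 = 357.6 min
Performance = 357.6 / 596 * 100 = 60.0%

60.0%


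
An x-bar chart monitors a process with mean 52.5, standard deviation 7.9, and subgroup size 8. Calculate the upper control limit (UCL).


UCL = 52.5 + 3 * 7.9 / sqrt(8)

60.88


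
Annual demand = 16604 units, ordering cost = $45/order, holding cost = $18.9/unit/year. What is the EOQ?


Formula: EOQ = sqrt(2 * D * S / H)
Numerator: 2 * 16604 * 45 = 1494360
2DS/H = 1494360 / 18.9 = 79066.7
EOQ = sqrt(79066.7) = 281.2 units

281.2 units


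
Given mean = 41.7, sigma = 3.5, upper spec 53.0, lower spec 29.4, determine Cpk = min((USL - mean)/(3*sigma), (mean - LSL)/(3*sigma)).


Cpu = (53.0 - 41.7) / (3 * 3.5) = 1.08
Cpl = (41.7 - 29.4) / (3 * 3.5) = 1.17
Cpk = min(1.08, 1.17) = 1.08

1.08


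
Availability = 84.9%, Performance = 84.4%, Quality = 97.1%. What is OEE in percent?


Formula: OEE = Availability * Performance * Quality / 10000
A * P = 84.9% * 84.4% / 100 = 71.66%
OEE = 71.66% * 97.1% / 100 = 69.6%

69.6%


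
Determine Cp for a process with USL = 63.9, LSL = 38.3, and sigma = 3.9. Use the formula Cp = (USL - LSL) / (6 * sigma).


Cp = (63.9 - 38.3) / (6 * 3.9)

1.09


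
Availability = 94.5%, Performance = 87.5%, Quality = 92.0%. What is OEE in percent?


Formula: OEE = Availability * Performance * Quality / 10000
A * P = 94.5% * 87.5% / 100 = 82.69%
OEE = 82.69% * 92.0% / 100 = 76.1%

76.1%


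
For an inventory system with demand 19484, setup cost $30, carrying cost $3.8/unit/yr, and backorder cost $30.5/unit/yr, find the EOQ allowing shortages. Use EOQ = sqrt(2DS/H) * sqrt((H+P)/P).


Formula: EOQ* = sqrt(2DS/H) * sqrt((H+P)/P)
Base EOQ = sqrt(2*19484*30/3.8) = 554.65 units
Correction = sqrt((3.8+30.5)/30.5) = 1.06047
EOQ* = 554.65 * 1.06047 = 588.2 units

588.2 units


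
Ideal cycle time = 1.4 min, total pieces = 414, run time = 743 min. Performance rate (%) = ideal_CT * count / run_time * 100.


Formula: Performance = (Ideal CT * Total Count) / Run Time * 100
Ideal output time = 1.4 * 414 = 579.6 min
Performance = 579.6 / 743 * 100 = 78.0%

78.0%


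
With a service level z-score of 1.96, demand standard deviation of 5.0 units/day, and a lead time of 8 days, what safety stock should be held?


Formula: SS = z * sigma_d * sqrt(LT)
sqrt(LT) = sqrt(8) = 2.8284
SS = 1.96 * 5.0 * 2.8284
SS = 27.7 units

27.7 units


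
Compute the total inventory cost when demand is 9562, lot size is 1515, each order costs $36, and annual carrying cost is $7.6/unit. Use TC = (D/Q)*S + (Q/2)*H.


TC = 9562/1515 * 36 + 1515/2 * 7.6

$5984.22


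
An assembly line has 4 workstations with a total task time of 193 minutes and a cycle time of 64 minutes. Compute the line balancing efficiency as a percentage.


Formula: Efficiency = Sum of Task Times / (N_stations * CT) * 100
Total station capacity = 4 stations * 64 min = 256 min
Efficiency = 193 / 256 * 100 = 75.4%

75.4%


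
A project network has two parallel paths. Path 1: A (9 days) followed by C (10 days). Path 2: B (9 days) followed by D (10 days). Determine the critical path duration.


Path 1 = 9 + 10 = 19 days
Path 2 = 9 + 10 = 19 days
Duration = max(19, 19) = 19 days

19 days


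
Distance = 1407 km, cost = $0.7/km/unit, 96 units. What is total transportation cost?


TC = dist * cost * units = 1407 * 0.7 * 96 = $94550.40

$94550.40


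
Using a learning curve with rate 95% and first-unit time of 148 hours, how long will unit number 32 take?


Formula: T_n = T_1 * (learning_rate)^(log2(n)) where learning_rate = rate/100
Doublings = log2(32) = 5
T_n = 148 * 0.95^5
T_n = 148 * 0.7738 = 114.5 hours

114.5 hours


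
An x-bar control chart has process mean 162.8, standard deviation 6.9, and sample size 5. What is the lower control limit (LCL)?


LCL = 162.8 - 3 * 6.9 / sqrt(5)

153.54


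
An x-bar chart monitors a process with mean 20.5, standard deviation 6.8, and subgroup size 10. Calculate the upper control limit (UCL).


UCL = 20.5 + 3 * 6.8 / sqrt(10)

26.95


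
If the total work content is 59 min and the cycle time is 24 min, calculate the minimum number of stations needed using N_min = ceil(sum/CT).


Formula: N_min = ceil(Sum of Task Times / Cycle Time)
N_min = ceil(59 min / 24 min) = ceil(2.4583)
N_min = 3 stations

3


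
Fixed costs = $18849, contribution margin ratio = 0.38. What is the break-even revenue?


Formula: BER = Fixed Costs / Contribution Margin Ratio
BER = $18849 / 0.38
BER = $49602.63 (to the nearest cent)

$49602.63


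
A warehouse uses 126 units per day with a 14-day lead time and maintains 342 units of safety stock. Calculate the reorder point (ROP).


Formula: ROP = (Daily Demand * Lead Time) + Safety Stock
Demand during lead time = 126 * 14 = 1764 units
ROP = 1764 + 342 = 2106 units

2106 units


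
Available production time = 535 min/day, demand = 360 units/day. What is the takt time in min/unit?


Formula: Takt Time = Available Production Time / Customer Demand
Takt = 535 min/day / 360 units/day
Takt = 1.49 min/unit

1.49 min/unit
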